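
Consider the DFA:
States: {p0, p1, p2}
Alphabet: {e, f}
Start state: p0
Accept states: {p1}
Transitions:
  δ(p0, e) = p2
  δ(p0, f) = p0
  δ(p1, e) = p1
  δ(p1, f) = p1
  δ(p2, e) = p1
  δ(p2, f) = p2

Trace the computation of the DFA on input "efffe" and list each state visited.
read 'e': p0 → p2
  read 'f': p2 → p2
  read 'f': p2 → p2
  read 'f': p2 → p2
  read 'e': p2 → p1
p0 -> p2 -> p2 -> p2 -> p2 -> p1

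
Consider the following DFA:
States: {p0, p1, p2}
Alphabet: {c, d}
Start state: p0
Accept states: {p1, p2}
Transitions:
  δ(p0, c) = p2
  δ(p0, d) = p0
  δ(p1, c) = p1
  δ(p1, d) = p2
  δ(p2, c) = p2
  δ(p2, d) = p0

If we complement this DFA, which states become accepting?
Complement accept states = All states \ Original accept states
= {p0, p1, p2} \ {p1, p2}
{p0}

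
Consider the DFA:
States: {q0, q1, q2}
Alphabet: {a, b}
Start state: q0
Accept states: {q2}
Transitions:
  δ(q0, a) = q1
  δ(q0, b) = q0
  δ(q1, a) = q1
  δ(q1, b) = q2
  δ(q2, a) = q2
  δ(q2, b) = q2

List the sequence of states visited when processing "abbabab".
read 'a': q0 → q1
  read 'b': q1 → q2
  read 'b': q2 → q2
  read 'a': q2 → q2
  read 'b': q2 → q2
  read 'a': q2 → q2
  read 'b': q2 → q2
q0 -> q1 -> q2 -> q2 -> q2 -> q2 -> q2 -> q2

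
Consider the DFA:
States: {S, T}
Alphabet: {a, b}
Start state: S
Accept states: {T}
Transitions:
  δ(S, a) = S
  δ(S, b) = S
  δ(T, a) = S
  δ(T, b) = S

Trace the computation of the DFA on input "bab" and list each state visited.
read 'b': S → S
  read 'a': S → S
  read 'b': S → S
S -> S -> S -> S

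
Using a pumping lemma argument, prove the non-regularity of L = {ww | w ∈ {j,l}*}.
Assume L is regular with pumping length p. Idea: pumping the leading j-block breaks the equality of the two halves.
Choose s = j^p l j^p l ∈ L (with w = j^p l). |s| = 2p+2 ≥ p. By the pumping lemma, s = xyz with |xy| ≤ p, |y| > 0, so y = j^k with k ≥ 1, in the first j-block. Then xy²z = j^(p+k) l j^p l, of length 2p+2+k. If k is odd this length is odd, so it cannot be of the form ww. If k is even, each half has length p+1+k/2 ≤ p+k, so the first half lies entirely inside the leading j-block and contains no l, while the second half ends in l; the halves differ. Either way xy²z ∉ L.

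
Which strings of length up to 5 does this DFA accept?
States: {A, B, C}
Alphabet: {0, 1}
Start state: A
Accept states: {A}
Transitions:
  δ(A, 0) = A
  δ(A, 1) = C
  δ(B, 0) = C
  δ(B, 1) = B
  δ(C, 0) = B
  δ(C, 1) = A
ε, 0, 00, 11, 000, 011, 110, 0000, 0011, 0110, 1001, 1100, 1111, 00000, 00011, 00110, 01001, 01100, 01111, 10010, 10101, 11000, 11011, 11110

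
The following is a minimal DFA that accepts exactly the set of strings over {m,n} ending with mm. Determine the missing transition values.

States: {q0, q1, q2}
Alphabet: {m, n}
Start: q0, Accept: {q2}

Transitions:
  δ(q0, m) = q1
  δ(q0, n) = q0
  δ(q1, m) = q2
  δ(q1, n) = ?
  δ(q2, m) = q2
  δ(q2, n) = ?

From the language and accept set, identify what each state tracks — q0: last symbol not m; q1: one trailing m; q2: two trailing m's.
Each missing δ(q, a) is the state matching the new tracked value after reading a.
δ(q1, n) = q0; δ(q2, n) = q0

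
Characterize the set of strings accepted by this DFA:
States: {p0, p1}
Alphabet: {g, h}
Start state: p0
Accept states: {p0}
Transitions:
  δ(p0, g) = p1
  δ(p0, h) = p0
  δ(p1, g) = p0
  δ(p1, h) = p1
Testing a few strings:
  'hg' → reject
  'ghh' → reject
  'h' → accept
  'gh' → reject
State roles: p0=even number of g's so far; p1=odd number of g's so far
All strings over {g,h} with an even number of g's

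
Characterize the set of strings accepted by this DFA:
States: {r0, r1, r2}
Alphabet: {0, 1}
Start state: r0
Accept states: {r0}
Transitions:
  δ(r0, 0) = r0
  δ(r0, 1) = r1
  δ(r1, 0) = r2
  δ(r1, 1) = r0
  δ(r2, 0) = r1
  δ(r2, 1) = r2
Testing a few strings:
  '101' → reject
  '1' → reject
  '1010' → reject
  '01' → reject
State roles: r0=value ≡ 0 (mod 3); r1=value ≡ 1 (mod 3); r2=value ≡ 2 (mod 3)
All binary strings representing a multiple of 3 (read in base 2; leading zeros allowed and ε counts as 0)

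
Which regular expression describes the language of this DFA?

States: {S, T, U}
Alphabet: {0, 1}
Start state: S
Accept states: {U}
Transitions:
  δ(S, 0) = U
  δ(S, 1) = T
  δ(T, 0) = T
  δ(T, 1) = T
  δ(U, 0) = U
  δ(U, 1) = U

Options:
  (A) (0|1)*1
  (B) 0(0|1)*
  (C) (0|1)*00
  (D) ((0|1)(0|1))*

Check each option against the DFA on short strings; one disagreement eliminates an option:
  (A) (0|1)*1: on '0' the DFA goes S → U and accepts (U ∈ Accept), but the regex does not match it → eliminate
  (B) 0(0|1)*: agrees with the DFA on every string of length ≤ 6
  (C) (0|1)*00: on '0' the DFA goes S → U and accepts (U ∈ Accept), but the regex does not match it → eliminate
  (D) ((0|1)(0|1))*: on ε the DFA stays in S and rejects (S ∉ Accept), but the regex matches it → eliminate
Only (B) is consistent with the DFA.
(B) 0(0|1)*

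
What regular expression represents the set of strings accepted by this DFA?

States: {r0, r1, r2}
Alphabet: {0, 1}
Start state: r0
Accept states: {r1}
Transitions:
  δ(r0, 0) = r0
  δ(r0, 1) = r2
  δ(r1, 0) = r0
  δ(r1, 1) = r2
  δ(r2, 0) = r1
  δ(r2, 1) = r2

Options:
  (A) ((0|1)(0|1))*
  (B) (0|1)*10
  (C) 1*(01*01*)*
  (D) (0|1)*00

Check each option against the DFA on short strings; one disagreement eliminates an option:
  (A) ((0|1)(0|1))*: on ε the DFA stays in r0 and rejects (r0 ∉ Accept), but the regex matches it → eliminate
  (B) (0|1)*10: agrees with the DFA on every string of length ≤ 6
  (C) 1*(01*01*)*: on ε the DFA stays in r0 and rejects (r0 ∉ Accept), but the regex matches it → eliminate
  (D) (0|1)*00: on '00' the DFA goes r0 → r0 → r0 and rejects (r0 ∉ Accept), but the regex matches it → eliminate
Only (B) is consistent with the DFA.
(B) (0|1)*10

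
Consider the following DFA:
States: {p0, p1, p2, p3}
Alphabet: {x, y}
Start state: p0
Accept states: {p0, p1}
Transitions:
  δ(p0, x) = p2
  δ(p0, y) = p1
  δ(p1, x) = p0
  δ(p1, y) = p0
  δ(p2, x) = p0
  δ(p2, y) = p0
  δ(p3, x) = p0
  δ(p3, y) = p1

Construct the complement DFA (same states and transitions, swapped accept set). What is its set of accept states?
Complement accept states = All states \ Original accept states
= {p0, p1, p2, p3} \ {p0, p1}
{p2, p3}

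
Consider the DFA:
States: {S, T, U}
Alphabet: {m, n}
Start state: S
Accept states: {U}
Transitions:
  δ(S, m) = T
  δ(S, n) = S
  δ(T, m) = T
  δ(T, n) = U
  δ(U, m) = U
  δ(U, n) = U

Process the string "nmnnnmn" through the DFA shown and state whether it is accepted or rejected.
Processing string "nmnnnmn":
  S --n--> S
  S --m--> T
  T --n--> U
  U --n--> U
  U --n--> U
  U --m--> U
  U --n--> U
Final state: U
Accept states: {U}
Yes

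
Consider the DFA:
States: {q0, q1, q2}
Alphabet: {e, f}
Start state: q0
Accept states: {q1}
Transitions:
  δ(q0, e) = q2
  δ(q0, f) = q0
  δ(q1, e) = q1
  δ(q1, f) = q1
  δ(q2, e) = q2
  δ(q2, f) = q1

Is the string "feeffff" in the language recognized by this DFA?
Processing string "feeffff":
  q0 --f--> q0
  q0 --e--> q2
  q2 --e--> q2
  q2 --f--> q1
  q1 --f--> q1
  q1 --f--> q1
  q1 --f--> q1
Final state: q1
Accept states: {q1}
Yes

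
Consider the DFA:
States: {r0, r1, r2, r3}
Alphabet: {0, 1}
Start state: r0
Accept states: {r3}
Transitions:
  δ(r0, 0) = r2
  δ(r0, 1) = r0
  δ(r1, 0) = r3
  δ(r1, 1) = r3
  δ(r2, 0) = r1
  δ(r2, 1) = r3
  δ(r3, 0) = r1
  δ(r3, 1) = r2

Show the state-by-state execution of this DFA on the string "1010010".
read '1': r0 → r0
  read '0': r0 → r2
  read '1': r2 → r3
  read '0': r3 → r1
  read '0': r1 → r3
  read '1': r3 → r2
  read '0': r2 → r1
r0 -> r0 -> r2 -> r3 -> r1 -> r3 -> r2 -> r1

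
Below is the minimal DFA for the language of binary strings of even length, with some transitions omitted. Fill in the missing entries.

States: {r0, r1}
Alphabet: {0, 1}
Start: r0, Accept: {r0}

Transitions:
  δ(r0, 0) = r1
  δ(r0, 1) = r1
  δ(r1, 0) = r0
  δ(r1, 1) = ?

From the language and accept set, identify what each state tracks — r0: even length so far; r1: odd length so far.
Each missing δ(q, a) is the state matching the new tracked value after reading a.
δ(r1, 1) = r0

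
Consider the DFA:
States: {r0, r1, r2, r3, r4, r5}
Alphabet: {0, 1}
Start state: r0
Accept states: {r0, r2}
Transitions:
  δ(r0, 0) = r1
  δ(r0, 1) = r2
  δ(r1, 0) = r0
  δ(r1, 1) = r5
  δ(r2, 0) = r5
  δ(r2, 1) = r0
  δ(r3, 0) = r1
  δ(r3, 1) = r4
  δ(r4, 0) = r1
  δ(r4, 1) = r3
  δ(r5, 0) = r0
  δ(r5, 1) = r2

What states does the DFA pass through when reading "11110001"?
read '1': r0 → r2
  read '1': r2 → r0
  read '1': r0 → r2
  read '1': r2 → r0
  read '0': r0 → r1
  read '0': r1 → r0
  read '0': r0 → r1
  read '1': r1 → r5
r0 -> r2 -> r0 -> r2 -> r0 -> r1 -> r0 -> r1 -> r5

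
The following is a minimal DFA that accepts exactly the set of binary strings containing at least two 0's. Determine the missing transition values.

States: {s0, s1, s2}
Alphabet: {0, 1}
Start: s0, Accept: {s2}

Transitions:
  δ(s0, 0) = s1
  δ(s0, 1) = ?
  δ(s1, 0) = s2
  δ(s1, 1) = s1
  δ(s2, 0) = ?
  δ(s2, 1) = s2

From the language and accept set, identify what each state tracks — s0: zero 0's seen; s1: one 0 seen; s2: ≥ two 0's seen.
Each missing δ(q, a) is the state matching the new tracked value after reading a.
δ(s0, 1) = s0; δ(s2, 0) = s2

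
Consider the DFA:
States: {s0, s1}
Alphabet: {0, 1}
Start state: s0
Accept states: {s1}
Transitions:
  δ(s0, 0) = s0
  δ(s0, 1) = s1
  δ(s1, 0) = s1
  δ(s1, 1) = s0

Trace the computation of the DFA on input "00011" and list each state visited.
read '0': s0 → s0
  read '0': s0 → s0
  read '0': s0 → s0
  read '1': s0 → s1
  read '1': s1 → s0
s0 -> s0 -> s0 -> s0 -> s1 -> s0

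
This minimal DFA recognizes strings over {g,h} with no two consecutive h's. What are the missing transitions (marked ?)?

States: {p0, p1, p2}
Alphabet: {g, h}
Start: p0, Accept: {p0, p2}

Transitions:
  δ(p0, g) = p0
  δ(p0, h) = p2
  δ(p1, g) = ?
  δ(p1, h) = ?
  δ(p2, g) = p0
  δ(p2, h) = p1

From the language and accept set, identify what each state tracks — p0: last symbol not h (ok); p1: saw hh (dead); p2: last symbol h (ok).
Each missing δ(q, a) is the state matching the new tracked value after reading a.
δ(p1, g) = p1; δ(p1, h) = p1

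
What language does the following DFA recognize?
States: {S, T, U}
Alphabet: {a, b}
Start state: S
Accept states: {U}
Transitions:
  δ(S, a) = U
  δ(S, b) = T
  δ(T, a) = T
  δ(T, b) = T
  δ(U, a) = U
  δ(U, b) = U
Testing a few strings:
  'aa' → accept
  'a' → accept
  'bbb' → reject
  'ab' → accept
State roles: S=no input read; T=started with b (dead); U=started with a
All strings over {a,b} starting with a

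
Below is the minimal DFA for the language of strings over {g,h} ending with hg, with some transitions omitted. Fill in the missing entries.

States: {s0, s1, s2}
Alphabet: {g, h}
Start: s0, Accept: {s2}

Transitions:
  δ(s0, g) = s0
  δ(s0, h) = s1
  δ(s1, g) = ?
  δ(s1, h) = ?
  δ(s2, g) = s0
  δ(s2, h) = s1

From the language and accept set, identify what each state tracks — s0: no suffix match; s1: one trailing h; s2: suffix is hg.
Each missing δ(q, a) is the state matching the new tracked value after reading a.
δ(s1, g) = s2; δ(s1, h) = s1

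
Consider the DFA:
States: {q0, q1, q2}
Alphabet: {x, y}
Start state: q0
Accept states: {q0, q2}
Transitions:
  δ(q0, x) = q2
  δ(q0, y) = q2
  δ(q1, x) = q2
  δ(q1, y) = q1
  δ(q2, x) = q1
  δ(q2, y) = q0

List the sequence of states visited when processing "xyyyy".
read 'x': q0 → q2
  read 'y': q2 → q0
  read 'y': q0 → q2
  read 'y': q2 → q0
  read 'y': q0 → q2
q0 -> q2 -> q0 -> q2 -> q0 -> q2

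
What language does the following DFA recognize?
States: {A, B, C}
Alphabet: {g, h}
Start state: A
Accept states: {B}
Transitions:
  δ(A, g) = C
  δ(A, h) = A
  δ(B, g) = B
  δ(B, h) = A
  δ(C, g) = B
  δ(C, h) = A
Testing a few strings:
  'h' → reject
  'hg' → reject
  'ghhg' → reject
  'gggh' → reject
State roles: A=last symbol not g; B=two trailing g's; C=one trailing g
All strings over {g,h} ending with gg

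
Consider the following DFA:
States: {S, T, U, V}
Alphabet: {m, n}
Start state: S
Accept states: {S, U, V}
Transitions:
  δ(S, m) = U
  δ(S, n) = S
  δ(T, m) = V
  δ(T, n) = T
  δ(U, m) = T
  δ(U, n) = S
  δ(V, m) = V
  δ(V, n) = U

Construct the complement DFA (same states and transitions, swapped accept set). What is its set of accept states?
Complement accept states = All states \ Original accept states
= {S, T, U, V} \ {S, U, V}
{T}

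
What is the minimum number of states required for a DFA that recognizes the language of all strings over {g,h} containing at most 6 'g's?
By Myhill–Nerode, count the distinguishable equivalence classes: 8 classes — having seen 0, 1, …, 6, or >6 copies of 'g'; counts 0 through 6 are accepting and >6 is dead.
8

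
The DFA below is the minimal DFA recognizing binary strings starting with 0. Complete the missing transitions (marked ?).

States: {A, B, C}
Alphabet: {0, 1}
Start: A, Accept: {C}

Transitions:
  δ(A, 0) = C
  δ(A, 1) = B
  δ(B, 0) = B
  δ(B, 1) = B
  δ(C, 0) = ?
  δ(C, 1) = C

From the language and accept set, identify what each state tracks — A: no input read; B: started with 1 (dead); C: started with 0.
Each missing δ(q, a) is the state matching the new tracked value after reading a.
δ(C, 0) = C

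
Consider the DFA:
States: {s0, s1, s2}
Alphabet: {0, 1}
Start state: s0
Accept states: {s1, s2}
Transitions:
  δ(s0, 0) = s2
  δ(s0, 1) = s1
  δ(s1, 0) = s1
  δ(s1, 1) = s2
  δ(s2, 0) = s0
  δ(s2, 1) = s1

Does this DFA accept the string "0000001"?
Processing string "0000001":
  s0 --0--> s2
  s2 --0--> s0
  s0 --0--> s2
  s2 --0--> s0
  s0 --0--> s2
  s2 --0--> s0
  s0 --1--> s1
Final state: s1
Accept states: {s1, s2}
Yes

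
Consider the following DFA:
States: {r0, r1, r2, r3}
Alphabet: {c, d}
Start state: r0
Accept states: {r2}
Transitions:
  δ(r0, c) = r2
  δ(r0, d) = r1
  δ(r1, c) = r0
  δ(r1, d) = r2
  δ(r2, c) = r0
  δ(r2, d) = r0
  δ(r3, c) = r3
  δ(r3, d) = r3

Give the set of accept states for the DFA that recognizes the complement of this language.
Complement accept states = All states \ Original accept states
= {r0, r1, r2, r3} \ {r2}
{r0, r1, r3}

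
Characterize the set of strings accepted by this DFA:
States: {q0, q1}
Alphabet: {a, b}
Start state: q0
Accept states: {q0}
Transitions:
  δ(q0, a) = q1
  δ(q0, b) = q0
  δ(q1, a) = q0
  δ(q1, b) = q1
Testing a few strings:
  'ab' → reject
  'aba' → accept
  'bbb' → accept
  'bab' → reject
State roles: q0=even number of a's so far; q1=odd number of a's so far
All strings over {a,b} with an even number of a's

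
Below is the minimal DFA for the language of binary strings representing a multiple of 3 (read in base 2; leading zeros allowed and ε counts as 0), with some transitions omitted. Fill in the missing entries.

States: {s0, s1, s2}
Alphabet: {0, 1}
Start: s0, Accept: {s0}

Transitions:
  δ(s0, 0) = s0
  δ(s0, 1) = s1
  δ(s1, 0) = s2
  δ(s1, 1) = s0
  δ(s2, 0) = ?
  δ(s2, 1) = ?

From the language and accept set, identify what each state tracks — s0: value ≡ 0 (mod 3); s1: value ≡ 1 (mod 3); s2: value ≡ 2 (mod 3).
Each missing δ(q, a) is the state matching the new tracked value after reading a.
δ(s2, 0) = s1; δ(s2, 1) = s2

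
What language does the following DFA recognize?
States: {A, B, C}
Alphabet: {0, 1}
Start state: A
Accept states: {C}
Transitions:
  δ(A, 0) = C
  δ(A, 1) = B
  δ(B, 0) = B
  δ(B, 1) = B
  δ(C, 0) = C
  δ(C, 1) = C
Testing a few strings:
  '0' → accept
  '000' → accept
  '001' → accept
  '00' → accept
State roles: A=no input read; B=started with 1 (dead); C=started with 0
All binary strings starting with 0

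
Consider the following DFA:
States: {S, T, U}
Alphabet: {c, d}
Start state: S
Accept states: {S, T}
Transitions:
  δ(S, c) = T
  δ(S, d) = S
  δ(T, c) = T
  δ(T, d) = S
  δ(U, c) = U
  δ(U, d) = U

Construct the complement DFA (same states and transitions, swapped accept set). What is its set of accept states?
Complement accept states = All states \ Original accept states
= {S, T, U} \ {S, T}
{U}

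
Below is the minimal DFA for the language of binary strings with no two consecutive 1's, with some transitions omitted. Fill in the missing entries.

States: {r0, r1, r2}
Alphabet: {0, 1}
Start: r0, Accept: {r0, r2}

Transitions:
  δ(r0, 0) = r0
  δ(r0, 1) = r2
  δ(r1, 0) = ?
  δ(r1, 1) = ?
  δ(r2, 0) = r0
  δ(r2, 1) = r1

From the language and accept set, identify what each state tracks — r0: last symbol not 1 (ok); r1: saw 11 (dead); r2: last symbol 1 (ok).
Each missing δ(q, a) is the state matching the new tracked value after reading a.
δ(r1, 0) = r1; δ(r1, 1) = r1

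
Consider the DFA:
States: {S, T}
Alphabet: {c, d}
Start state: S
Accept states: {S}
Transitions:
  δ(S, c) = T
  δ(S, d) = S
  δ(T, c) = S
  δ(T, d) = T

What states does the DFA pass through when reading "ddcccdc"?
read 'd': S → S
  read 'd': S → S
  read 'c': S → T
  read 'c': T → S
  read 'c': S → T
  read 'd': T → T
  read 'c': T → S
S -> S -> S -> T -> S -> T -> T -> S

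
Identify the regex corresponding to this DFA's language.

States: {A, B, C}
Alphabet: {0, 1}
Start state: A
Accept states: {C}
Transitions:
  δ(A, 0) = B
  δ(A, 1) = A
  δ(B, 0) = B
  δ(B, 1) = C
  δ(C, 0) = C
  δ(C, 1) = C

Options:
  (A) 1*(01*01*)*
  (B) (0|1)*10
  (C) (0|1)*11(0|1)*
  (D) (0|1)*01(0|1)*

Check each option against the DFA on short strings; one disagreement eliminates an option:
  (A) 1*(01*01*)*: on ε the DFA stays in A and rejects (A ∉ Accept), but the regex matches it → eliminate
  (B) (0|1)*10: on '01' the DFA goes A → B → C and accepts (C ∈ Accept), but the regex does not match it → eliminate
  (C) (0|1)*11(0|1)*: on '01' the DFA goes A → B → C and accepts (C ∈ Accept), but the regex does not match it → eliminate
  (D) (0|1)*01(0|1)*: agrees with the DFA on every string of length ≤ 6
Only (D) is consistent with the DFA.
(D) (0|1)*01(0|1)*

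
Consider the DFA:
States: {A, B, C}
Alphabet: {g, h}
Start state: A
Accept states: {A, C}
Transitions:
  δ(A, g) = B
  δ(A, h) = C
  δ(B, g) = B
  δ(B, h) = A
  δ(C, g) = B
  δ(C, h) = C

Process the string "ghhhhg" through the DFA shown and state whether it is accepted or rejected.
Processing string "ghhhhg":
  A --g--> B
  B --h--> A
  A --h--> C
  C --h--> C
  C --h--> C
  C --g--> B
Final state: B
Accept states: {A, C}
No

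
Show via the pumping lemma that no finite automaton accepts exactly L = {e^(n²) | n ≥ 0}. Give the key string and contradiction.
Assume L is regular with pumping length p. Idea: pumping adds a fixed amount, but gaps between consecutive squares grow.
Choose s = e^(p²) (length p² ≥ p). By the pumping lemma, s = xyz with |xy| ≤ p, |y| > 0, so |y| = k with 1 ≤ k ≤ p. Then |xy²z| = p²+k. Since p² < p²+k ≤ p²+p < (p+1)², the length p²+k lies strictly between consecutive squares, so it is not a perfect square and xy²z ∉ L.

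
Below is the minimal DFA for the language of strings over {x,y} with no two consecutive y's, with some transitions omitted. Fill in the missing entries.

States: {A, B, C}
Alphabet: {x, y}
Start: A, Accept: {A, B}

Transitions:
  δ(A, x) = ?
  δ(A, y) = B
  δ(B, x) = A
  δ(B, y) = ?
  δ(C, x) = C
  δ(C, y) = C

From the language and accept set, identify what each state tracks — A: last symbol not y (ok); B: last symbol y (ok); C: saw yy (dead).
Each missing δ(q, a) is the state matching the new tracked value after reading a.
δ(A, x) = A; δ(B, y) = C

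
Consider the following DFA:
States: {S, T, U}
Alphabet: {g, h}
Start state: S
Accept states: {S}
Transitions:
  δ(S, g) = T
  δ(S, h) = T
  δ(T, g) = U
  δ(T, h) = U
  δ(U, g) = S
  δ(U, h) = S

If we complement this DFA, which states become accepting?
Complement accept states = All states \ Original accept states
= {S, T, U} \ {S}
{T, U}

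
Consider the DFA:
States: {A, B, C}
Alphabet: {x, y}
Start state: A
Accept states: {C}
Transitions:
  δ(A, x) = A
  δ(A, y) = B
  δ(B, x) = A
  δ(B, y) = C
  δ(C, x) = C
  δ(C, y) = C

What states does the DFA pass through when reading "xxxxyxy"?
read 'x': A → A
  read 'x': A → A
  read 'x': A → A
  read 'x': A → A
  read 'y': A → B
  read 'x': B → A
  read 'y': A → B
A -> A -> A -> A -> A -> B -> A -> B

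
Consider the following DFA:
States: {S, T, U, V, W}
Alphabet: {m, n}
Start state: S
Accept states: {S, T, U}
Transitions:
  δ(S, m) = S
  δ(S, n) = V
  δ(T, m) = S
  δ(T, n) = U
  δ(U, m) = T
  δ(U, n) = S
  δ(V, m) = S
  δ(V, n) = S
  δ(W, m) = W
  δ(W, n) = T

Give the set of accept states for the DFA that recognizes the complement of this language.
Complement accept states = All states \ Original accept states
= {S, T, U, V, W} \ {S, T, U}
{V, W}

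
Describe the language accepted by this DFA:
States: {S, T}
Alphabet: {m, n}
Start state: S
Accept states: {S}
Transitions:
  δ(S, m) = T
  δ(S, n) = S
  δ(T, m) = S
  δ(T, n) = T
Testing a few strings:
  'mnn' → reject
  'n' → accept
  'm' → reject
  'nm' → reject
State roles: S=even number of m's so far; T=odd number of m's so far
All strings over {m,n} with an even number of m's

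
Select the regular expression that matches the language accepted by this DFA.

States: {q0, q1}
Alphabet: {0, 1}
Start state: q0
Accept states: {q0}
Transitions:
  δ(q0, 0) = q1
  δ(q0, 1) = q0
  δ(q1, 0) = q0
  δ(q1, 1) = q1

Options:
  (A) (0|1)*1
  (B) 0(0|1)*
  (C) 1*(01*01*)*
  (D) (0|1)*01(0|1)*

Check each option against the DFA on short strings; one disagreement eliminates an option:
  (A) (0|1)*1: on ε the DFA stays in q0 and accepts (q0 ∈ Accept), but the regex does not match it → eliminate
  (B) 0(0|1)*: on ε the DFA stays in q0 and accepts (q0 ∈ Accept), but the regex does not match it → eliminate
  (C) 1*(01*01*)*: agrees with the DFA on every string of length ≤ 6
  (D) (0|1)*01(0|1)*: on ε the DFA stays in q0 and accepts (q0 ∈ Accept), but the regex does not match it → eliminate
Only (C) is consistent with the DFA.
(C) 1*(01*01*)*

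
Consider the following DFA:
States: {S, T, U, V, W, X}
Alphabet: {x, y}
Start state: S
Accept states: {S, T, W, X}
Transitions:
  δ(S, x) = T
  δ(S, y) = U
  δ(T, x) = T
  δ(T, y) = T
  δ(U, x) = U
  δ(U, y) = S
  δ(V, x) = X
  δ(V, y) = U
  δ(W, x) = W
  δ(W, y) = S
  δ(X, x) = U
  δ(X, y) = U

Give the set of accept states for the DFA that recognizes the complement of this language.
Complement accept states = All states \ Original accept states
= {S, T, U, V, W, X} \ {S, T, W, X}
{U, V}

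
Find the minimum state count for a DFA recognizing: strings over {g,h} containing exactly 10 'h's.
By Myhill–Nerode, count the distinguishable equivalence classes: 12 classes — having seen 0, 1, …, 10, or >10 copies of 'h'; the count-10 class is the only accepting one and >10 is dead.
12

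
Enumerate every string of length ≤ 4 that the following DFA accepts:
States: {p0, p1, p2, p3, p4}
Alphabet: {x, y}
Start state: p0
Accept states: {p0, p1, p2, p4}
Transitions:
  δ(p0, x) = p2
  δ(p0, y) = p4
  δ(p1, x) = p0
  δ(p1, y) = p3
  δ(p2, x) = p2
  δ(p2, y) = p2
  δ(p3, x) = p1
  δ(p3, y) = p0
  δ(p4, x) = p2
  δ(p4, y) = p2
ε, x, y, xx, xy, yx, yy, xxx, xxy, xyx, xyy, yxx, yxy, yyx, yyy, xxxx, xxxy, xxyx, xxyy, xyxx, xyxy, xyyx, xyyy, yxxx, yxxy, yxyx, yxyy, yyxx, yyxy, yyyx, yyyy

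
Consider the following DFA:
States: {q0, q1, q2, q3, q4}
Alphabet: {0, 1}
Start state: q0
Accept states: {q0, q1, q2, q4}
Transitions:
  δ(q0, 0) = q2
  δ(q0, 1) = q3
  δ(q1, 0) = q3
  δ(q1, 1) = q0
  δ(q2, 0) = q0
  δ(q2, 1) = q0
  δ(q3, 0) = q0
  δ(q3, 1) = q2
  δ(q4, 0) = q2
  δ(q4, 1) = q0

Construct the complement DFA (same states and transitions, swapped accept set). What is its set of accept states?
Complement accept states = All states \ Original accept states
= {q0, q1, q2, q3, q4} \ {q0, q1, q2, q4}
{q3}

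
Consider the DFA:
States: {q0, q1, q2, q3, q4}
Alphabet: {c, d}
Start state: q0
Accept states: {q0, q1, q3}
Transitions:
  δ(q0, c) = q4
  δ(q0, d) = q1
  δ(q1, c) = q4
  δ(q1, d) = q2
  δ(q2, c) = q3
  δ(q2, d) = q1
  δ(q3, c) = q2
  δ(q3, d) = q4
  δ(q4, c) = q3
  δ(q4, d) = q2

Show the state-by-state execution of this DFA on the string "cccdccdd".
read 'c': q0 → q4
  read 'c': q4 → q3
  read 'c': q3 → q2
  read 'd': q2 → q1
  read 'c': q1 → q4
  read 'c': q4 → q3
  read 'd': q3 → q4
  read 'd': q4 → q2
q0 -> q4 -> q3 -> q2 -> q1 -> q4 -> q3 -> q4 -> q2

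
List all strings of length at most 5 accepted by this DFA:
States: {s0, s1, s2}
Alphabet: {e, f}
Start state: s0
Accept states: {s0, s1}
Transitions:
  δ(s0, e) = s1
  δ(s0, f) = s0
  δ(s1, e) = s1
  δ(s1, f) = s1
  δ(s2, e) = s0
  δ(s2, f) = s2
ε, e, f, ee, ef, fe, ff, eee, eef, efe, eff, fee, fef, ffe, fff, eeee, eeef, eefe, eeff, efee, efef, effe, efff, feee, feef, fefe, feff, ffee, ffef, fffe, ffff, eeeee, eeeef, eeefe, eeeff, eefee, eefef, eeffe, eefff, efeee, efeef, efefe, efeff, effee, effef, efffe, effff, feeee, feeef, feefe, feeff, fefee, fefef, feffe, fefff, ffeee, ffeef, ffefe, ffeff, fffee, fffef, ffffe, fffff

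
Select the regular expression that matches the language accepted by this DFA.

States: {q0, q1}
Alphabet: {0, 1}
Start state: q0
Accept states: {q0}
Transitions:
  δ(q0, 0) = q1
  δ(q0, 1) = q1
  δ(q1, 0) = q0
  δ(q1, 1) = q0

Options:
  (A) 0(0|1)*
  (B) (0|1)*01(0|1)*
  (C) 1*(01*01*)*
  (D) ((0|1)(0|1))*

Check each option against the DFA on short strings; one disagreement eliminates an option:
  (A) 0(0|1)*: on ε the DFA stays in q0 and accepts (q0 ∈ Accept), but the regex does not match it → eliminate
  (B) (0|1)*01(0|1)*: on ε the DFA stays in q0 and accepts (q0 ∈ Accept), but the regex does not match it → eliminate
  (C) 1*(01*01*)*: on '1' the DFA goes q0 → q1 and rejects (q1 ∉ Accept), but the regex matches it → eliminate
  (D) ((0|1)(0|1))*: agrees with the DFA on every string of length ≤ 6
Only (D) is consistent with the DFA.
(D) ((0|1)(0|1))*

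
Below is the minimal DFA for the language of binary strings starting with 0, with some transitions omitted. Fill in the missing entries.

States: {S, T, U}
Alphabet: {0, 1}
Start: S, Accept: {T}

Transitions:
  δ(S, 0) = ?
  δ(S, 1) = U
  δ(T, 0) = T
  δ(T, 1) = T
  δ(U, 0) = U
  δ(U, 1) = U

From the language and accept set, identify what each state tracks — S: no input read; T: started with 0; U: started with 1 (dead).
Each missing δ(q, a) is the state matching the new tracked value after reading a.
δ(S, 0) = T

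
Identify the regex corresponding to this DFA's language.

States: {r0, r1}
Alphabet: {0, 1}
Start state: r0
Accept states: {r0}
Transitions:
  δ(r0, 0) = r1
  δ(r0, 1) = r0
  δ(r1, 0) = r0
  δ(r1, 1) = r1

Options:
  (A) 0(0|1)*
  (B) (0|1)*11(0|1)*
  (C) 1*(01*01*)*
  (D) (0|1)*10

Check each option against the DFA on short strings; one disagreement eliminates an option:
  (A) 0(0|1)*: on ε the DFA stays in r0 and accepts (r0 ∈ Accept), but the regex does not match it → eliminate
  (B) (0|1)*11(0|1)*: on ε the DFA stays in r0 and accepts (r0 ∈ Accept), but the regex does not match it → eliminate
  (C) 1*(01*01*)*: agrees with the DFA on every string of length ≤ 6
  (D) (0|1)*10: on ε the DFA stays in r0 and accepts (r0 ∈ Accept), but the regex does not match it → eliminate
Only (C) is consistent with the DFA.
(C) 1*(01*01*)*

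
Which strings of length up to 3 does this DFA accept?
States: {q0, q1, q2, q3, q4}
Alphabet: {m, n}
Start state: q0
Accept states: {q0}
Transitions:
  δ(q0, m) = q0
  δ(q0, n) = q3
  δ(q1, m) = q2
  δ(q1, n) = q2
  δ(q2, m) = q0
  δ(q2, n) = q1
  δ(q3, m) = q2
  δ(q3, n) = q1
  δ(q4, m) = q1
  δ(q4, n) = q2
ε, m, mm, mmm, nmm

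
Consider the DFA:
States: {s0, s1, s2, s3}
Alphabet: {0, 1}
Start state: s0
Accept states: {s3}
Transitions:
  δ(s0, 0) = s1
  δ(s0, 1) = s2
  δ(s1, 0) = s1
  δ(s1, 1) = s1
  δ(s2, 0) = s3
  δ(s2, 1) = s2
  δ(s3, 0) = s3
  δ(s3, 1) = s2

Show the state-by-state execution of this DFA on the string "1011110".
read '1': s0 → s2
  read '0': s2 → s3
  read '1': s3 → s2
  read '1': s2 → s2
  read '1': s2 → s2
  read '1': s2 → s2
  read '0': s2 → s3
s0 -> s2 -> s3 -> s2 -> s2 -> s2 -> s2 -> s3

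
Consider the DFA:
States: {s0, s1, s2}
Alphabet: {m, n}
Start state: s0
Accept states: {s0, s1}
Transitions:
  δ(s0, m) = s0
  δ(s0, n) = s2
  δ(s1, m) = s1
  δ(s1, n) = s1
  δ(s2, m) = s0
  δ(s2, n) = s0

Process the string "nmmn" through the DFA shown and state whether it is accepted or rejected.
Processing string "nmmn":
  s0 --n--> s2
  s2 --m--> s0
  s0 --m--> s0
  s0 --n--> s2
Final state: s2
Accept states: {s0, s1}
No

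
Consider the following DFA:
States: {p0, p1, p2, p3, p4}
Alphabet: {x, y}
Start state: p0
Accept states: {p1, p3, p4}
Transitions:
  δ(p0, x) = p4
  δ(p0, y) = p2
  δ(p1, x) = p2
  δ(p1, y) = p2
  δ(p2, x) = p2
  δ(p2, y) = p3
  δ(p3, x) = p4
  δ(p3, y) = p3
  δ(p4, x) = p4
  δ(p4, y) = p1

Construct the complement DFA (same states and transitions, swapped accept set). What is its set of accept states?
Complement accept states = All states \ Original accept states
= {p0, p1, p2, p3, p4} \ {p1, p3, p4}
{p0, p2}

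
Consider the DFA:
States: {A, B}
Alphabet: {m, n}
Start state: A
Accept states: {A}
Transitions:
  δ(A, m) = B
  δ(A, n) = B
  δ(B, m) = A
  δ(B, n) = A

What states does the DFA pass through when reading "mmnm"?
read 'm': A → B
  read 'm': B → A
  read 'n': A → B
  read 'm': B → A
A -> B -> A -> B -> A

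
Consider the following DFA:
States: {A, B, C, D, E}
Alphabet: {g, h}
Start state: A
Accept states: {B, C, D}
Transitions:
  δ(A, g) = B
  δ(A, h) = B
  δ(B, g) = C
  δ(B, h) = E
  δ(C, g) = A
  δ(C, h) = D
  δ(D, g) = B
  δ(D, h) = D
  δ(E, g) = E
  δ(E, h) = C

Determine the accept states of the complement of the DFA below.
Complement accept states = All states \ Original accept states
= {A, B, C, D, E} \ {B, C, D}
{A, E}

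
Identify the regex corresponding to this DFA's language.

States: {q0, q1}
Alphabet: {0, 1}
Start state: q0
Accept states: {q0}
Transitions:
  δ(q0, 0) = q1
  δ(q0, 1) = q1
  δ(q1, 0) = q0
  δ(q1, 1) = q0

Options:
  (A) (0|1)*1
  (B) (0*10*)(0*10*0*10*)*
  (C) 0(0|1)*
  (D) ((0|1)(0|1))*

Check each option against the DFA on short strings; one disagreement eliminates an option:
  (A) (0|1)*1: on ε the DFA stays in q0 and accepts (q0 ∈ Accept), but the regex does not match it → eliminate
  (B) (0*10*)(0*10*0*10*)*: on ε the DFA stays in q0 and accepts (q0 ∈ Accept), but the regex does not match it → eliminate
  (C) 0(0|1)*: on ε the DFA stays in q0 and accepts (q0 ∈ Accept), but the regex does not match it → eliminate
  (D) ((0|1)(0|1))*: agrees with the DFA on every string of length ≤ 6
Only (D) is consistent with the DFA.
(D) ((0|1)(0|1))*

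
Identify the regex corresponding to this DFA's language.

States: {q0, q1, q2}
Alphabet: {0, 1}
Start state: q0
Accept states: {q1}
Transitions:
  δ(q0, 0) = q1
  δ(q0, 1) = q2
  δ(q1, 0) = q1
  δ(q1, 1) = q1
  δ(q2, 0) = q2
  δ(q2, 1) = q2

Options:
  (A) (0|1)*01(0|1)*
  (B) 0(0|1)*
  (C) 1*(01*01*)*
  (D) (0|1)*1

Check each option against the DFA on short strings; one disagreement eliminates an option:
  (A) (0|1)*01(0|1)*: on '0' the DFA goes q0 → q1 and accepts (q1 ∈ Accept), but the regex does not match it → eliminate
  (B) 0(0|1)*: agrees with the DFA on every string of length ≤ 6
  (C) 1*(01*01*)*: on ε the DFA stays in q0 and rejects (q0 ∉ Accept), but the regex matches it → eliminate
  (D) (0|1)*1: on '0' the DFA goes q0 → q1 and accepts (q1 ∈ Accept), but the regex does not match it → eliminate
Only (B) is consistent with the DFA.
(B) 0(0|1)*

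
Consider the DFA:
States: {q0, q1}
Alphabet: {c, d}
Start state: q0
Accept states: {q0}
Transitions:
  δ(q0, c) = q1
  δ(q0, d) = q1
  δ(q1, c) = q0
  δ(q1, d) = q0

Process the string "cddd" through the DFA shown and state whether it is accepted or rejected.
Processing string "cddd":
  q0 --c--> q1
  q1 --d--> q0
  q0 --d--> q1
  q1 --d--> q0
Final state: q0
Accept states: {q0}
Yes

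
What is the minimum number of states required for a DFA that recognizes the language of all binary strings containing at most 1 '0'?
By Myhill–Nerode, count the distinguishable equivalence classes: 3 classes — having seen 0, 1, or >1 copies of '0'; counts 0 through 1 are accepting and >1 is dead.
3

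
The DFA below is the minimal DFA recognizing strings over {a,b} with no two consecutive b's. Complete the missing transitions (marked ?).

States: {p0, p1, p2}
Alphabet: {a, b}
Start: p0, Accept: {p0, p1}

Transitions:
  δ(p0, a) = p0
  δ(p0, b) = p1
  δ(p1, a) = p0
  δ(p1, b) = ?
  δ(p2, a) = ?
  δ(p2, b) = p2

From the language and accept set, identify what each state tracks — p0: last symbol not b (ok); p1: last symbol b (ok); p2: saw bb (dead).
Each missing δ(q, a) is the state matching the new tracked value after reading a.
δ(p1, b) = p2; δ(p2, a) = p2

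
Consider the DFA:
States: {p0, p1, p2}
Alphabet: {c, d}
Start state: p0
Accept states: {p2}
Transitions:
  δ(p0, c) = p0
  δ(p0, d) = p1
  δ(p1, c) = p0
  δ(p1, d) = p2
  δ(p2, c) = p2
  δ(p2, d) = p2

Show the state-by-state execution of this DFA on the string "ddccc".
read 'd': p0 → p1
  read 'd': p1 → p2
  read 'c': p2 → p2
  read 'c': p2 → p2
  read 'c': p2 → p2
p0 -> p1 -> p2 -> p2 -> p2 -> p2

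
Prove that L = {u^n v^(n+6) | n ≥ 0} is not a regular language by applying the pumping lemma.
Assume L is regular with pumping length p. Idea: pumping the u-block breaks the fixed offset of 6.
Choose s = u^p v^(p+6) ∈ L. By the pumping lemma, s = xyz with |xy| ≤ p, |y| > 0, so y = u^k with k ≥ 1. Then xy²z = u^(p+k) v^(p+6). For this to be in L we would need p+6 = (p+k)+6, i.e. k = 0, contradicting k ≥ 1. So xy²z ∉ L.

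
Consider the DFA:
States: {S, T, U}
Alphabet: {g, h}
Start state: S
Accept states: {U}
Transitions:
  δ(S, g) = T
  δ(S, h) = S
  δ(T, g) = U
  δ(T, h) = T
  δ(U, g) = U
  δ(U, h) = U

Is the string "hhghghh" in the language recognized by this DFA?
Processing string "hhghghh":
  S --h--> S
  S --h--> S
  S --g--> T
  T --h--> T
  T --g--> U
  U --h--> U
  U --h--> U
Final state: U
Accept states: {U}
Yes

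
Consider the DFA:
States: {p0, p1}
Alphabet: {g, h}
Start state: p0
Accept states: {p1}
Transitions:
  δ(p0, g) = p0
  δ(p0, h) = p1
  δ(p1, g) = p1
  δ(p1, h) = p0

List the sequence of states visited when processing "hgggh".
read 'h': p0 → p1
  read 'g': p1 → p1
  read 'g': p1 → p1
  read 'g': p1 → p1
  read 'h': p1 → p0
p0 -> p1 -> p1 -> p1 -> p1 -> p0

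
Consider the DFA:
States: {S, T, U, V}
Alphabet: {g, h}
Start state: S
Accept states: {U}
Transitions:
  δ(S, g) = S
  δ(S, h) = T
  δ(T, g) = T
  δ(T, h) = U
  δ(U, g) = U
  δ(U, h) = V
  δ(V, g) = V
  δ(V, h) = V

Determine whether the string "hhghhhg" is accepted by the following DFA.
Processing string "hhghhhg":
  S --h--> T
  T --h--> U
  U --g--> U
  U --h--> V
  V --h--> V
  V --h--> V
  V --g--> V
Final state: V
Accept states: {U}
No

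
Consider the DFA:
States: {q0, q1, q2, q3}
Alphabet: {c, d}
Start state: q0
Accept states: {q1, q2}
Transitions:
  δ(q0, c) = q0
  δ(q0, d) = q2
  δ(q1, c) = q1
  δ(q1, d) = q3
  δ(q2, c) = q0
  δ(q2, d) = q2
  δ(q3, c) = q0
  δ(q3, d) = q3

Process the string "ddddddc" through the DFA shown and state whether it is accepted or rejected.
Processing string "ddddddc":
  q0 --d--> q2
  q2 --d--> q2
  q2 --d--> q2
  q2 --d--> q2
  q2 --d--> q2
  q2 --d--> q2
  q2 --c--> q0
Final state: q0
Accept states: {q1, q2}
No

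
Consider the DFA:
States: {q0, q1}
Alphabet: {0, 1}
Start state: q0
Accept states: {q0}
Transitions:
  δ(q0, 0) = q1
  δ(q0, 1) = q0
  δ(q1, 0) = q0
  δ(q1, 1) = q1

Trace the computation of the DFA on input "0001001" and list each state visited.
read '0': q0 → q1
  read '0': q1 → q0
  read '0': q0 → q1
  read '1': q1 → q1
  read '0': q1 → q0
  read '0': q0 → q1
  read '1': q1 → q1
q0 -> q1 -> q0 -> q1 -> q1 -> q0 -> q1 -> q1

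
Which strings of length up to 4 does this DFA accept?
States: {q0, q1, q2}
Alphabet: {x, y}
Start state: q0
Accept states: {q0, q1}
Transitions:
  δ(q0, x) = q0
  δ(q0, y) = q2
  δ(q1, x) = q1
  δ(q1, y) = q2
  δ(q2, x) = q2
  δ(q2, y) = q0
ε, x, xx, yy, xxx, xyy, yxy, yyx, xxxx, xxyy, xyxy, xyyx, yxxy, yxyx, yyxx, yyyy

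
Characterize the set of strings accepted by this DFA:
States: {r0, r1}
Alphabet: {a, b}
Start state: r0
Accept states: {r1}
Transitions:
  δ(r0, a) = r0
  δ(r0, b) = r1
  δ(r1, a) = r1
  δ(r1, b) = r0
Testing a few strings:
  'bb' → reject
  'ab' → accept
  'b' → accept
  'ba' → accept
State roles: r0=even number of b's so far; r1=odd number of b's so far
All strings over {a,b} with an odd number of b's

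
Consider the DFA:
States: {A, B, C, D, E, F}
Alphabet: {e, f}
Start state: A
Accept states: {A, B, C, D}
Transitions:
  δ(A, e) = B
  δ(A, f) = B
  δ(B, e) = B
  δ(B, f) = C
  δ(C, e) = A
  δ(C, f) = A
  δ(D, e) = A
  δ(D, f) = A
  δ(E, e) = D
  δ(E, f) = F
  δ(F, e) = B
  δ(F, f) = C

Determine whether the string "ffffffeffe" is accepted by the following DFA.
Processing string "ffffffeffe":
  A --f--> B
  B --f--> C
  C --f--> A
  A --f--> B
  B --f--> C
  C --f--> A
  A --e--> B
  B --f--> C
  C --f--> A
  A --e--> B
Final state: B
Accept states: {A, B, C, D}
Yes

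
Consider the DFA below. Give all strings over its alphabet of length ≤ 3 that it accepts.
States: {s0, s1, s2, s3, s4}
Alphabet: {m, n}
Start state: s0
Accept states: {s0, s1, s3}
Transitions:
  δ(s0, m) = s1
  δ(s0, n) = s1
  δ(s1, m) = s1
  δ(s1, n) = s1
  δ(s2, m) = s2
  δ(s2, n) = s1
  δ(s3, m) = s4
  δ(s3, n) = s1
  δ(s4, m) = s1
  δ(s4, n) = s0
ε, m, n, mm, mn, nm, nn, mmm, mmn, mnm, mnn, nmm, nmn, nnm, nnn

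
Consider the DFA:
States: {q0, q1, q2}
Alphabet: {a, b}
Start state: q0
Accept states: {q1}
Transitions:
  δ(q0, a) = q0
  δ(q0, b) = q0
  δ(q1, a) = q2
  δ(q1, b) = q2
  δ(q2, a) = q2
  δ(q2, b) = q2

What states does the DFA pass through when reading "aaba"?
read 'a': q0 → q0
  read 'a': q0 → q0
  read 'b': q0 → q0
  read 'a': q0 → q0
q0 -> q0 -> q0 -> q0 -> q0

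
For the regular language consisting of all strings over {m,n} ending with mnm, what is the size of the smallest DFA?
By Myhill–Nerode, count the distinguishable equivalence classes: 4 classes — one per longest suffix of the input that is a prefix of 'mnm' (lengths 0 through 3); only the length-3 class is accepting.
4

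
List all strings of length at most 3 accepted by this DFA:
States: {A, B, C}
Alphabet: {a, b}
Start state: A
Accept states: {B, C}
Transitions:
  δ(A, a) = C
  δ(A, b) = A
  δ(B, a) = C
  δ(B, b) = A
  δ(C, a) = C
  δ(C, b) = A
a, aa, ba, aaa, aba, baa, bba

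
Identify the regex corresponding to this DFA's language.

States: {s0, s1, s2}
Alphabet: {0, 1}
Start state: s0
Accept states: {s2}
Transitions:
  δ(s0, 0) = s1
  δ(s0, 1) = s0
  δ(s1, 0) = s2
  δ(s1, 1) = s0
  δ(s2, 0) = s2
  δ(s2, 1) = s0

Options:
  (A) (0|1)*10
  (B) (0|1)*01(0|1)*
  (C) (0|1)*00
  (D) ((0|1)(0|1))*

Check each option against the DFA on short strings; one disagreement eliminates an option:
  (A) (0|1)*10: on '00' the DFA goes s0 → s1 → s2 and accepts (s2 ∈ Accept), but the regex does not match it → eliminate
  (B) (0|1)*01(0|1)*: on '00' the DFA goes s0 → s1 → s2 and accepts (s2 ∈ Accept), but the regex does not match it → eliminate
  (C) (0|1)*00: agrees with the DFA on every string of length ≤ 6
  (D) ((0|1)(0|1))*: on ε the DFA stays in s0 and rejects (s0 ∉ Accept), but the regex matches it → eliminate
Only (C) is consistent with the DFA.
(C) (0|1)*00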